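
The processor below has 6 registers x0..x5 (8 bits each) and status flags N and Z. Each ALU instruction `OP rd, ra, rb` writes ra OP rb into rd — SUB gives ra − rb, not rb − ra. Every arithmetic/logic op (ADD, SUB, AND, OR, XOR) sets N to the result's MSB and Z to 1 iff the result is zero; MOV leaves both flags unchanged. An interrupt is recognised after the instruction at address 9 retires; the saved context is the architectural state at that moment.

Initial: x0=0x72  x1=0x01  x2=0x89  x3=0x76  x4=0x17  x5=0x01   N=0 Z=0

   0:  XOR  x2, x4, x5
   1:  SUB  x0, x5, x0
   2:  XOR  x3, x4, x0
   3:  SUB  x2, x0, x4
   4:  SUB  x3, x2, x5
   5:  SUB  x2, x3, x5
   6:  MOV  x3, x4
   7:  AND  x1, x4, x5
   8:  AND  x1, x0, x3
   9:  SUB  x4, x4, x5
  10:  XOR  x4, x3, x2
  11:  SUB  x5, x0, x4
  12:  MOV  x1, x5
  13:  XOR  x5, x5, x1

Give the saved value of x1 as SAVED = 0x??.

SAVED = 0x07

after  0: x0=0x72 x1=0x01 x2=0x16 x3=0x76 x4=0x17 x5=0x01  N=0 Z=0
after  1: x0=0x8f x1=0x01 x2=0x16 x3=0x76 x4=0x17 x5=0x01  N=1 Z=0
after  2: x0=0x8f x1=0x01 x2=0x16 x3=0x98 x4=0x17 x5=0x01  N=1 Z=0
after  3: x0=0x8f x1=0x01 x2=0x78 x3=0x98 x4=0x17 x5=0x01  N=0 Z=0
after  4: x0=0x8f x1=0x01 x2=0x78 x3=0x77 x4=0x17 x5=0x01  N=0 Z=0
after  5: x0=0x8f x1=0x01 x2=0x76 x3=0x77 x4=0x17 x5=0x01  N=0 Z=0
after  6: x0=0x8f x1=0x01 x2=0x76 x3=0x17 x4=0x17 x5=0x01  N=0 Z=0
after  7: x0=0x8f x1=0x01 x2=0x76 x3=0x17 x4=0x17 x5=0x01  N=0 Z=0
after  8: x0=0x8f x1=0x07 x2=0x76 x3=0x17 x4=0x17 x5=0x01  N=0 Z=0
after  9: x0=0x8f x1=0x07 x2=0x76 x3=0x17 x4=0x16 x5=0x01  N=0 Z=0
-- IRQ taken; context saved, return-PC = 10 --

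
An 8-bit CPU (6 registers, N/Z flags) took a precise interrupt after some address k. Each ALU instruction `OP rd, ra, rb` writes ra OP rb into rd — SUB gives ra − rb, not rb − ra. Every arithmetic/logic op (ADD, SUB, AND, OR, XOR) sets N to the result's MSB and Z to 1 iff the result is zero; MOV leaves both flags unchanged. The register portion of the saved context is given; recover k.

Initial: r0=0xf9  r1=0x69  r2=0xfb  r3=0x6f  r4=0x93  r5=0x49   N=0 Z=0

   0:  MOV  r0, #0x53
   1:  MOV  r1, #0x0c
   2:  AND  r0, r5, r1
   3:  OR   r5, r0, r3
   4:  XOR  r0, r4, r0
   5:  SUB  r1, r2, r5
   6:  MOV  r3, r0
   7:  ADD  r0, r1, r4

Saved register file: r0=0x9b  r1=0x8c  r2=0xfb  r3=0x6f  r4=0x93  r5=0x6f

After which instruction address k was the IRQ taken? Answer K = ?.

after  0: r0=0x53 r1=0x69 r2=0xfb r3=0x6f r4=0x93 r5=0x49  N=0 Z=0
after  1: r0=0x53 r1=0x0c r2=0xfb r3=0x6f r4=0x93 r5=0x49  N=0 Z=0
after  2: r0=0x08 r1=0x0c r2=0xfb r3=0x6f r4=0x93 r5=0x49  N=0 Z=0
after  3: r0=0x08 r1=0x0c r2=0xfb r3=0x6f r4=0x93 r5=0x6f  N=0 Z=0
after  4: r0=0x9b r1=0x0c r2=0xfb r3=0x6f r4=0x93 r5=0x6f  N=1 Z=0
after  5: r0=0x9b r1=0x8c r2=0xfb r3=0x6f r4=0x93 r5=0x6f  N=1 Z=0
-- IRQ taken; context saved, return-PC = 6 --

K = 5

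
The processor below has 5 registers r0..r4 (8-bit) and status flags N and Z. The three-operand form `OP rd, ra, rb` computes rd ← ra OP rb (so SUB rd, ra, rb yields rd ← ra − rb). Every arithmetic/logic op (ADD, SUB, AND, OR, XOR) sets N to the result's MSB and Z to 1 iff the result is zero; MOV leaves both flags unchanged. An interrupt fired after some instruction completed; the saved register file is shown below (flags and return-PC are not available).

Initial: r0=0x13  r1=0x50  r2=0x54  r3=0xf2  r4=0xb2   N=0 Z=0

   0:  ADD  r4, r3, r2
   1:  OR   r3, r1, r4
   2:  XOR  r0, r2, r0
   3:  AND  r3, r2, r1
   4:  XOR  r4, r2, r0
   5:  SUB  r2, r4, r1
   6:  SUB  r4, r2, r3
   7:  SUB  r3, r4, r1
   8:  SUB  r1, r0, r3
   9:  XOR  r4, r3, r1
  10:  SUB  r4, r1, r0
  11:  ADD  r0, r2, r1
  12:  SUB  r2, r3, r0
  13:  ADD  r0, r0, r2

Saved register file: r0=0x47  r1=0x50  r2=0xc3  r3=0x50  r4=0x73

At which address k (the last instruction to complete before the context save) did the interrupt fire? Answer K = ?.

after  0: r0=0x13 r1=0x50 r2=0x54 r3=0xf2 r4=0x46  N=0 Z=0
after  1: r0=0x13 r1=0x50 r2=0x54 r3=0x56 r4=0x46  N=0 Z=0
after  2: r0=0x47 r1=0x50 r2=0x54 r3=0x56 r4=0x46  N=0 Z=0
after  3: r0=0x47 r1=0x50 r2=0x54 r3=0x50 r4=0x46  N=0 Z=0
after  4: r0=0x47 r1=0x50 r2=0x54 r3=0x50 r4=0x13  N=0 Z=0
after  5: r0=0x47 r1=0x50 r2=0xc3 r3=0x50 r4=0x13  N=1 Z=0
after  6: r0=0x47 r1=0x50 r2=0xc3 r3=0x50 r4=0x73  N=0 Z=0
-- IRQ taken; context saved, return-PC = 7 --

K = 6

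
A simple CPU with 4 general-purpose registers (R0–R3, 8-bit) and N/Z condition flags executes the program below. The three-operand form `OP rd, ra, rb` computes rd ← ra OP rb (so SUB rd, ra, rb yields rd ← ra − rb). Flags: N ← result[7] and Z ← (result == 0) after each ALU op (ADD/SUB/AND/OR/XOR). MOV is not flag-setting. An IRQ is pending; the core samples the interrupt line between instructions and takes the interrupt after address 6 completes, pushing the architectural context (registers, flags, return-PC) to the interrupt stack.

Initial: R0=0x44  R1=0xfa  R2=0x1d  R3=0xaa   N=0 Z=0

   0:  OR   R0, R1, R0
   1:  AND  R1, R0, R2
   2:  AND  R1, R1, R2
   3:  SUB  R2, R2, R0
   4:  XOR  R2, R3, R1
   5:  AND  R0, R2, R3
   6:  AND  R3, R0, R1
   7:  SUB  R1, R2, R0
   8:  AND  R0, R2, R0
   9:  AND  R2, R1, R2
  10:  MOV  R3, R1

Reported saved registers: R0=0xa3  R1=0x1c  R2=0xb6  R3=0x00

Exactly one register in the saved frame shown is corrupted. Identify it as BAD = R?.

after  0: R0=0xfe R1=0xfa R2=0x1d R3=0xaa  N=1 Z=0
after  1: R0=0xfe R1=0x1c R2=0x1d R3=0xaa  N=0 Z=0
after  2: R0=0xfe R1=0x1c R2=0x1d R3=0xaa  N=0 Z=0
after  3: R0=0xfe R1=0x1c R2=0x1f R3=0xaa  N=0 Z=0
after  4: R0=0xfe R1=0x1c R2=0xb6 R3=0xaa  N=1 Z=0
after  5: R0=0xa2 R1=0x1c R2=0xb6 R3=0xaa  N=1 Z=0
after  6: R0=0xa2 R1=0x1c R2=0xb6 R3=0x00  N=0 Z=1
-- IRQ taken; context saved, return-PC = 7 --
mismatch: R0: reported 0xa3 vs actual 0xa2

BAD = R0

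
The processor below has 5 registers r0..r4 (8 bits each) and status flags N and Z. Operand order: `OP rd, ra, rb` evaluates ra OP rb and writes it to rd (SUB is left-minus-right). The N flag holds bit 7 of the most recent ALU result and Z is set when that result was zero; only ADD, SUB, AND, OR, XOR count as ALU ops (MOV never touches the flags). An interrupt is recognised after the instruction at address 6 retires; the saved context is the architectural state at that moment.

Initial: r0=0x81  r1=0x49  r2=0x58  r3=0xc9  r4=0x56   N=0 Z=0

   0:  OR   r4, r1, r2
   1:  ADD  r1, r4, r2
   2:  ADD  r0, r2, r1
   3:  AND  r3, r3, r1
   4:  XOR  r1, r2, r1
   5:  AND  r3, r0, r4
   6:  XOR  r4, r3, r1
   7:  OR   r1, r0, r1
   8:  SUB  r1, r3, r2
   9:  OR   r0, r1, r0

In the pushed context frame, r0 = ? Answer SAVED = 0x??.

after  0: r0=0x81 r1=0x49 r2=0x58 r3=0xc9 r4=0x59  N=0 Z=0
after  1: r0=0x81 r1=0xb1 r2=0x58 r3=0xc9 r4=0x59  N=1 Z=0
after  2: r0=0x09 r1=0xb1 r2=0x58 r3=0xc9 r4=0x59  N=0 Z=0
after  3: r0=0x09 r1=0xb1 r2=0x58 r3=0x81 r4=0x59  N=1 Z=0
after  4: r0=0x09 r1=0xe9 r2=0x58 r3=0x81 r4=0x59  N=1 Z=0
after  5: r0=0x09 r1=0xe9 r2=0x58 r3=0x09 r4=0x59  N=0 Z=0
after  6: r0=0x09 r1=0xe9 r2=0x58 r3=0x09 r4=0xe0  N=1 Z=0
-- IRQ taken; context saved, return-PC = 7 --

SAVED = 0x09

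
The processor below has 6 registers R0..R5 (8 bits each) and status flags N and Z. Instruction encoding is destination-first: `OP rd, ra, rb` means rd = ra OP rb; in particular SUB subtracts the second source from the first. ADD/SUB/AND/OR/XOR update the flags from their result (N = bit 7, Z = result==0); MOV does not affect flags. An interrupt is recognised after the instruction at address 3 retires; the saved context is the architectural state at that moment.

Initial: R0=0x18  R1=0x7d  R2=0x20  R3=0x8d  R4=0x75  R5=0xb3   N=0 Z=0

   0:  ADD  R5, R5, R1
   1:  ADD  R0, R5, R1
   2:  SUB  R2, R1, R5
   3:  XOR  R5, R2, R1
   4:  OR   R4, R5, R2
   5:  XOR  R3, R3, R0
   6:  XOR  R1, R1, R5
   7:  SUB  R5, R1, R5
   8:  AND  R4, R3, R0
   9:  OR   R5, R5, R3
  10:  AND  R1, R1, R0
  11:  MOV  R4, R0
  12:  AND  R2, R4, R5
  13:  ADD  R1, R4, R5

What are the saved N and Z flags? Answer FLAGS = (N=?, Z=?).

FLAGS = (N=0, Z=0)

after  0: R0=0x18 R1=0x7d R2=0x20 R3=0x8d R4=0x75 R5=0x30  N=0 Z=0
after  1: R0=0xad R1=0x7d R2=0x20 R3=0x8d R4=0x75 R5=0x30  N=1 Z=0
after  2: R0=0xad R1=0x7d R2=0x4d R3=0x8d R4=0x75 R5=0x30  N=0 Z=0
after  3: R0=0xad R1=0x7d R2=0x4d R3=0x8d R4=0x75 R5=0x30  N=0 Z=0
-- IRQ taken; context saved, return-PC = 4 --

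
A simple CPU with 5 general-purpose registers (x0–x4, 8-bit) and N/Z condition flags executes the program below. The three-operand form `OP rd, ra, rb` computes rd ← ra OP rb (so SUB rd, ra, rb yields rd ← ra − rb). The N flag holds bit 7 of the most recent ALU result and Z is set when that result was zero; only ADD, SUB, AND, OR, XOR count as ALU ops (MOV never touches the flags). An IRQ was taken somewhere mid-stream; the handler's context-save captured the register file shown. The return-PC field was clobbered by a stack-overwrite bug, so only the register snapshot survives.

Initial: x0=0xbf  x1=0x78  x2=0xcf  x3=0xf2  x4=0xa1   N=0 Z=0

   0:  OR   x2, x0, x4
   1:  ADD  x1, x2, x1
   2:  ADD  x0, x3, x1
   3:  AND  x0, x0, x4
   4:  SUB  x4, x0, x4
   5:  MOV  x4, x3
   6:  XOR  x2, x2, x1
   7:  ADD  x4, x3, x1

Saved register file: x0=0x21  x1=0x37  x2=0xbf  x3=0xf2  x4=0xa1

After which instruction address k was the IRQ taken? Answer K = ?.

after  0: x0=0xbf x1=0x78 x2=0xbf x3=0xf2 x4=0xa1  N=1 Z=0
after  1: x0=0xbf x1=0x37 x2=0xbf x3=0xf2 x4=0xa1  N=0 Z=0
after  2: x0=0x29 x1=0x37 x2=0xbf x3=0xf2 x4=0xa1  N=0 Z=0
after  3: x0=0x21 x1=0x37 x2=0xbf x3=0xf2 x4=0xa1  N=0 Z=0
-- IRQ taken; context saved, return-PC = 4 --

K = 3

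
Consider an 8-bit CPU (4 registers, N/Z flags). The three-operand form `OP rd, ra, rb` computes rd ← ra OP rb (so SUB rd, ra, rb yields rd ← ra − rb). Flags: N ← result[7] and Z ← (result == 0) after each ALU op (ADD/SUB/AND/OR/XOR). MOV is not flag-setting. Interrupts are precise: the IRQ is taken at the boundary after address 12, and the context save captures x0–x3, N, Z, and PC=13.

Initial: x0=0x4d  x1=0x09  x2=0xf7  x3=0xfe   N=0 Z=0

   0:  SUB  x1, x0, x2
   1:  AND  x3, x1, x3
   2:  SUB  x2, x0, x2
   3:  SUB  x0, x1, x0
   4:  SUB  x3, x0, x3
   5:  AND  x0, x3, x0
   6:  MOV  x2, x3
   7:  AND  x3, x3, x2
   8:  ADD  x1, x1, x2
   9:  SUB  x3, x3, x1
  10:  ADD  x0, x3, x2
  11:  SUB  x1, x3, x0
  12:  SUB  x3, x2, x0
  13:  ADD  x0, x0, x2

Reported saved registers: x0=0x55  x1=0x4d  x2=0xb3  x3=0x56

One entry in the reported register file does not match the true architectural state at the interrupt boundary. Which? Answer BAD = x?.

BAD = x0

after  0: x0=0x4d x1=0x56 x2=0xf7 x3=0xfe  N=0 Z=0
after  1: x0=0x4d x1=0x56 x2=0xf7 x3=0x56  N=0 Z=0
after  2: x0=0x4d x1=0x56 x2=0x56 x3=0x56  N=0 Z=0
after  3: x0=0x09 x1=0x56 x2=0x56 x3=0x56  N=0 Z=0
after  4: x0=0x09 x1=0x56 x2=0x56 x3=0xb3  N=1 Z=0
after  5: x0=0x01 x1=0x56 x2=0x56 x3=0xb3  N=0 Z=0
after  6: x0=0x01 x1=0x56 x2=0xb3 x3=0xb3  N=0 Z=0
after  7: x0=0x01 x1=0x56 x2=0xb3 x3=0xb3  N=1 Z=0
after  8: x0=0x01 x1=0x09 x2=0xb3 x3=0xb3  N=0 Z=0
after  9: x0=0x01 x1=0x09 x2=0xb3 x3=0xaa  N=1 Z=0
after 10: x0=0x5d x1=0x09 x2=0xb3 x3=0xaa  N=0 Z=0
after 11: x0=0x5d x1=0x4d x2=0xb3 x3=0xaa  N=0 Z=0
after 12: x0=0x5d x1=0x4d x2=0xb3 x3=0x56  N=0 Z=0
-- IRQ taken; context saved, return-PC = 13 --
mismatch: x0: reported 0x55 vs actual 0x5d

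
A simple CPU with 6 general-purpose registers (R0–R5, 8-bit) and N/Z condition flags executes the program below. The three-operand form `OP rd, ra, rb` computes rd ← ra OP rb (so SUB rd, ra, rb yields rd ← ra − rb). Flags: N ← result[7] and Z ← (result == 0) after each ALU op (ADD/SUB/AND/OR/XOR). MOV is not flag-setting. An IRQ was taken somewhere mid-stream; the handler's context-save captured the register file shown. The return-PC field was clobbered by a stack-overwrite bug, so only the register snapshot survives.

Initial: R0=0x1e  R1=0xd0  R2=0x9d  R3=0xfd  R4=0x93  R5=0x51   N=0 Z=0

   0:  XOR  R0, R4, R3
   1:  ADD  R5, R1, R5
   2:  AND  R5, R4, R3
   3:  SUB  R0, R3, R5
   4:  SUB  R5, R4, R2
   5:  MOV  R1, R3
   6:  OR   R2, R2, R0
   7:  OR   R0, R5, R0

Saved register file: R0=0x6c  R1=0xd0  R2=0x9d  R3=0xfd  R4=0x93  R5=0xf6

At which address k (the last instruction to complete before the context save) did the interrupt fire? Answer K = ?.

after  0: R0=0x6e R1=0xd0 R2=0x9d R3=0xfd R4=0x93 R5=0x51  N=0 Z=0
after  1: R0=0x6e R1=0xd0 R2=0x9d R3=0xfd R4=0x93 R5=0x21  N=0 Z=0
after  2: R0=0x6e R1=0xd0 R2=0x9d R3=0xfd R4=0x93 R5=0x91  N=1 Z=0
after  3: R0=0x6c R1=0xd0 R2=0x9d R3=0xfd R4=0x93 R5=0x91  N=0 Z=0
after  4: R0=0x6c R1=0xd0 R2=0x9d R3=0xfd R4=0x93 R5=0xf6  N=1 Z=0
-- IRQ taken; context saved, return-PC = 5 --

K = 4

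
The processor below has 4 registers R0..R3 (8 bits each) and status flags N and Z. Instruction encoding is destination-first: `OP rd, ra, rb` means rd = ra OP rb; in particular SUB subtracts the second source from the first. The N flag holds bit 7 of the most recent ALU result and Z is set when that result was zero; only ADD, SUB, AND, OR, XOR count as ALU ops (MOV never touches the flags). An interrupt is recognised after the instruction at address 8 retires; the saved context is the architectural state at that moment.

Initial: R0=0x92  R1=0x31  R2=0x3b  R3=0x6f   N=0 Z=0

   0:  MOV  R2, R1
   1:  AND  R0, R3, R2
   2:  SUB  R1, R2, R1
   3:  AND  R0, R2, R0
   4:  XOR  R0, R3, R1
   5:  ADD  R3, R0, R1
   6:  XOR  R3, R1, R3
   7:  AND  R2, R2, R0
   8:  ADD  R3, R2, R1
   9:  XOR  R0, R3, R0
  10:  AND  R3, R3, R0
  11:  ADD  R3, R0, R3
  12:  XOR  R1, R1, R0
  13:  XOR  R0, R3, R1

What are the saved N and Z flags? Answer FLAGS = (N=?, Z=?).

FLAGS = (N=0, Z=0)

after  0: R0=0x92 R1=0x31 R2=0x31 R3=0x6f  N=0 Z=0
after  1: R0=0x21 R1=0x31 R2=0x31 R3=0x6f  N=0 Z=0
after  2: R0=0x21 R1=0x00 R2=0x31 R3=0x6f  N=0 Z=1
after  3: R0=0x21 R1=0x00 R2=0x31 R3=0x6f  N=0 Z=0
after  4: R0=0x6f R1=0x00 R2=0x31 R3=0x6f  N=0 Z=0
after  5: R0=0x6f R1=0x00 R2=0x31 R3=0x6f  N=0 Z=0
after  6: R0=0x6f R1=0x00 R2=0x31 R3=0x6f  N=0 Z=0
after  7: R0=0x6f R1=0x00 R2=0x21 R3=0x6f  N=0 Z=0
after  8: R0=0x6f R1=0x00 R2=0x21 R3=0x21  N=0 Z=0
-- IRQ taken; context saved, return-PC = 9 --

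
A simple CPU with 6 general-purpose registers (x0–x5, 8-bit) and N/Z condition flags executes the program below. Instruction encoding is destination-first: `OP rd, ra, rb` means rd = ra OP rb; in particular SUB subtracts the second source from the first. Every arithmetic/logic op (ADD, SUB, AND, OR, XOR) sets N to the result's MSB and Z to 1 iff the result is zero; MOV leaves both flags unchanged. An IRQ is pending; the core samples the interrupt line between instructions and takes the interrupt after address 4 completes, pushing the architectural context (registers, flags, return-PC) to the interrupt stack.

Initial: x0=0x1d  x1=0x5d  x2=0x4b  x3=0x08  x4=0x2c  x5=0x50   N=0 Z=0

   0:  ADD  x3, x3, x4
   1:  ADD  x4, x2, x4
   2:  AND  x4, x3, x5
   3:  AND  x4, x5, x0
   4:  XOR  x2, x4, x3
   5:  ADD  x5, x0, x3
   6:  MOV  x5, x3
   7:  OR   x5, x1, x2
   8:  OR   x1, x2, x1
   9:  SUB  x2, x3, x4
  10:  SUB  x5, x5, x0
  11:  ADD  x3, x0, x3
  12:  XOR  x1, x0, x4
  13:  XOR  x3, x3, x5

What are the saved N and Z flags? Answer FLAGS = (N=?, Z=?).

after  0: x0=0x1d x1=0x5d x2=0x4b x3=0x34 x4=0x2c x5=0x50  N=0 Z=0
after  1: x0=0x1d x1=0x5d x2=0x4b x3=0x34 x4=0x77 x5=0x50  N=0 Z=0
after  2: x0=0x1d x1=0x5d x2=0x4b x3=0x34 x4=0x10 x5=0x50  N=0 Z=0
after  3: x0=0x1d x1=0x5d x2=0x4b x3=0x34 x4=0x10 x5=0x50  N=0 Z=0
after  4: x0=0x1d x1=0x5d x2=0x24 x3=0x34 x4=0x10 x5=0x50  N=0 Z=0
-- IRQ taken; context saved, return-PC = 5 --

FLAGS = (N=0, Z=0)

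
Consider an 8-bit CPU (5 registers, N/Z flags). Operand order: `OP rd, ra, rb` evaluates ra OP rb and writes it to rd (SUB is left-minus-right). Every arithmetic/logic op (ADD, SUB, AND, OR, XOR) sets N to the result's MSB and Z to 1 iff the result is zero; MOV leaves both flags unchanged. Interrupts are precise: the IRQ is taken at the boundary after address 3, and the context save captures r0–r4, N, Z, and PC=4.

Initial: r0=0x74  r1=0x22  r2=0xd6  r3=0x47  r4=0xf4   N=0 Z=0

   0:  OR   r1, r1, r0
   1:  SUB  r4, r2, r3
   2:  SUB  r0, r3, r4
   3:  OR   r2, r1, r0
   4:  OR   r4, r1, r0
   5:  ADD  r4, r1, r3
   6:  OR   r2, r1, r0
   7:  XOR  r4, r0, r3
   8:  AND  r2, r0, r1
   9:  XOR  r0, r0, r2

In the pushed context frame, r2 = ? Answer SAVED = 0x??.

after  0: r0=0x74 r1=0x76 r2=0xd6 r3=0x47 r4=0xf4  N=0 Z=0
after  1: r0=0x74 r1=0x76 r2=0xd6 r3=0x47 r4=0x8f  N=1 Z=0
after  2: r0=0xb8 r1=0x76 r2=0xd6 r3=0x47 r4=0x8f  N=1 Z=0
after  3: r0=0xb8 r1=0x76 r2=0xfe r3=0x47 r4=0x8f  N=1 Z=0
-- IRQ taken; context saved, return-PC = 4 --

SAVED = 0xfe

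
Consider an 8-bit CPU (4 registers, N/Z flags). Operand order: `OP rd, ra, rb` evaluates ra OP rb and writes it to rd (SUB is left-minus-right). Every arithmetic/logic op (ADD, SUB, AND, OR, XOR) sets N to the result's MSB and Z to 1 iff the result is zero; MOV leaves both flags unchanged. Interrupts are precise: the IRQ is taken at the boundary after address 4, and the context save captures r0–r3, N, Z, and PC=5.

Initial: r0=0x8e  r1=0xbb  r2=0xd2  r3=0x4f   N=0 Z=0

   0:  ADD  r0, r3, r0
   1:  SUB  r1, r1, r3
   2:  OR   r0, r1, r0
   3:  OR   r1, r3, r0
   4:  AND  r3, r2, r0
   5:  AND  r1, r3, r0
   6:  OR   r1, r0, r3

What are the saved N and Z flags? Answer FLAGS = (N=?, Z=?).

FLAGS = (N=1, Z=0)

after  0: r0=0xdd r1=0xbb r2=0xd2 r3=0x4f  N=1 Z=0
after  1: r0=0xdd r1=0x6c r2=0xd2 r3=0x4f  N=0 Z=0
after  2: r0=0xfd r1=0x6c r2=0xd2 r3=0x4f  N=1 Z=0
after  3: r0=0xfd r1=0xff r2=0xd2 r3=0x4f  N=1 Z=0
after  4: r0=0xfd r1=0xff r2=0xd2 r3=0xd0  N=1 Z=0
-- IRQ taken; context saved, return-PC = 5 --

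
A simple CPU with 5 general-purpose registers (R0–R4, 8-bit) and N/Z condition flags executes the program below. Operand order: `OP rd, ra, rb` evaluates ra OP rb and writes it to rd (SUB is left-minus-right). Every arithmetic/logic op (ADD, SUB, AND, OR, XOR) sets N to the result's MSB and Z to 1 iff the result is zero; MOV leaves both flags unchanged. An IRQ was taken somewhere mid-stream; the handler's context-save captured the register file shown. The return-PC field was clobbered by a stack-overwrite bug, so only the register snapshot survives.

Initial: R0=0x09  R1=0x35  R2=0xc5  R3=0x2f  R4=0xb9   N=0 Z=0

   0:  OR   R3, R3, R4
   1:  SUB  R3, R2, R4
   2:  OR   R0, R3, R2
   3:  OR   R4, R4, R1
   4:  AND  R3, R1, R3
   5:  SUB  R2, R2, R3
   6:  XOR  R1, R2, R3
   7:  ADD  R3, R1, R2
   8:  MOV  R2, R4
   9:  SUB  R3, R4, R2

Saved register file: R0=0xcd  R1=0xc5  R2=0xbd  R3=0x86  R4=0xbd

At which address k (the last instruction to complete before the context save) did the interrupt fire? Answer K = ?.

after  0: R0=0x09 R1=0x35 R2=0xc5 R3=0xbf R4=0xb9  N=1 Z=0
after  1: R0=0x09 R1=0x35 R2=0xc5 R3=0x0c R4=0xb9  N=0 Z=0
after  2: R0=0xcd R1=0x35 R2=0xc5 R3=0x0c R4=0xb9  N=1 Z=0
after  3: R0=0xcd R1=0x35 R2=0xc5 R3=0x0c R4=0xbd  N=1 Z=0
after  4: R0=0xcd R1=0x35 R2=0xc5 R3=0x04 R4=0xbd  N=0 Z=0
after  5: R0=0xcd R1=0x35 R2=0xc1 R3=0x04 R4=0xbd  N=1 Z=0
after  6: R0=0xcd R1=0xc5 R2=0xc1 R3=0x04 R4=0xbd  N=1 Z=0
after  7: R0=0xcd R1=0xc5 R2=0xc1 R3=0x86 R4=0xbd  N=1 Z=0
after  8: R0=0xcd R1=0xc5 R2=0xbd R3=0x86 R4=0xbd  N=1 Z=0
-- IRQ taken; context saved, return-PC = 9 --

K = 8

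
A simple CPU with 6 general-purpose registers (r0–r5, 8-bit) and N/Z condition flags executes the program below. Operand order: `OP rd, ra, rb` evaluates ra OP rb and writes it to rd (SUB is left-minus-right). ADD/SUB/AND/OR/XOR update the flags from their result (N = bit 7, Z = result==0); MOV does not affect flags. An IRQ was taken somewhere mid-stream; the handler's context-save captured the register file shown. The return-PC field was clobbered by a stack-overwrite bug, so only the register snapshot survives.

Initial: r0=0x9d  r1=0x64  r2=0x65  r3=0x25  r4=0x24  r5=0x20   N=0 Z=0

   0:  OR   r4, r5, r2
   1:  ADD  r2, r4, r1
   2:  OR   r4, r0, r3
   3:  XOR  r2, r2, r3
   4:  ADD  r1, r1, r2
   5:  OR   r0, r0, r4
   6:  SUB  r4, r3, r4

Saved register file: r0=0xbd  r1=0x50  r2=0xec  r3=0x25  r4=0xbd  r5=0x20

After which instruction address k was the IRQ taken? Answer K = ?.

after  0: r0=0x9d r1=0x64 r2=0x65 r3=0x25 r4=0x65 r5=0x20  N=0 Z=0
after  1: r0=0x9d r1=0x64 r2=0xc9 r3=0x25 r4=0x65 r5=0x20  N=1 Z=0
after  2: r0=0x9d r1=0x64 r2=0xc9 r3=0x25 r4=0xbd r5=0x20  N=1 Z=0
after  3: r0=0x9d r1=0x64 r2=0xec r3=0x25 r4=0xbd r5=0x20  N=1 Z=0
after  4: r0=0x9d r1=0x50 r2=0xec r3=0x25 r4=0xbd r5=0x20  N=0 Z=0
after  5: r0=0xbd r1=0x50 r2=0xec r3=0x25 r4=0xbd r5=0x20  N=1 Z=0
-- IRQ taken; context saved, return-PC = 6 --

K = 5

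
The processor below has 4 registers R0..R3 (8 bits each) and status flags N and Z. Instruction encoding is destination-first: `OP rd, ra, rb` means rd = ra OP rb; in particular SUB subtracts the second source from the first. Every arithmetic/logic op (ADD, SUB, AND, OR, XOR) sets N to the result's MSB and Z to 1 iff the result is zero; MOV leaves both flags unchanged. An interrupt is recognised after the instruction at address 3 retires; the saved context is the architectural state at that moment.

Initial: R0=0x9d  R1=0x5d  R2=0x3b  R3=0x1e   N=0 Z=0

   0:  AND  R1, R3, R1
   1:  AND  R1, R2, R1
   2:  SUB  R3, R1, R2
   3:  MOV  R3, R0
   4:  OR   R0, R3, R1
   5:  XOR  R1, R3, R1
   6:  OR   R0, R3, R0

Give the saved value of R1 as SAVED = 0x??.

after  0: R0=0x9d R1=0x1c R2=0x3b R3=0x1e  N=0 Z=0
after  1: R0=0x9d R1=0x18 R2=0x3b R3=0x1e  N=0 Z=0
after  2: R0=0x9d R1=0x18 R2=0x3b R3=0xdd  N=1 Z=0
after  3: R0=0x9d R1=0x18 R2=0x3b R3=0x9d  N=1 Z=0
-- IRQ taken; context saved, return-PC = 4 --

SAVED = 0x18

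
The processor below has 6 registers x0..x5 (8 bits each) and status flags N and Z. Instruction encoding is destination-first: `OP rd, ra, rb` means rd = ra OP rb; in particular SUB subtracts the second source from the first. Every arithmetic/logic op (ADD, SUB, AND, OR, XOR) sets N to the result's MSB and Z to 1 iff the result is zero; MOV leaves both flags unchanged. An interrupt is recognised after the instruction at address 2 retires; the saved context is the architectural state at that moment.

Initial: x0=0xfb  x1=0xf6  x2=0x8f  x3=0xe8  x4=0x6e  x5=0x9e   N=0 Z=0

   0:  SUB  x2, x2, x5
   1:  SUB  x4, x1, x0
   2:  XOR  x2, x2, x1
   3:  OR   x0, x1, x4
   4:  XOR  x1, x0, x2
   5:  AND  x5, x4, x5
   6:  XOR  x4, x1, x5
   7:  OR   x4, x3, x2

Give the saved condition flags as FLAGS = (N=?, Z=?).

after  0: x0=0xfb x1=0xf6 x2=0xf1 x3=0xe8 x4=0x6e x5=0x9e  N=1 Z=0
after  1: x0=0xfb x1=0xf6 x2=0xf1 x3=0xe8 x4=0xfb x5=0x9e  N=1 Z=0
after  2: x0=0xfb x1=0xf6 x2=0x07 x3=0xe8 x4=0xfb x5=0x9e  N=0 Z=0
-- IRQ taken; context saved, return-PC = 3 --

FLAGS = (N=0, Z=0)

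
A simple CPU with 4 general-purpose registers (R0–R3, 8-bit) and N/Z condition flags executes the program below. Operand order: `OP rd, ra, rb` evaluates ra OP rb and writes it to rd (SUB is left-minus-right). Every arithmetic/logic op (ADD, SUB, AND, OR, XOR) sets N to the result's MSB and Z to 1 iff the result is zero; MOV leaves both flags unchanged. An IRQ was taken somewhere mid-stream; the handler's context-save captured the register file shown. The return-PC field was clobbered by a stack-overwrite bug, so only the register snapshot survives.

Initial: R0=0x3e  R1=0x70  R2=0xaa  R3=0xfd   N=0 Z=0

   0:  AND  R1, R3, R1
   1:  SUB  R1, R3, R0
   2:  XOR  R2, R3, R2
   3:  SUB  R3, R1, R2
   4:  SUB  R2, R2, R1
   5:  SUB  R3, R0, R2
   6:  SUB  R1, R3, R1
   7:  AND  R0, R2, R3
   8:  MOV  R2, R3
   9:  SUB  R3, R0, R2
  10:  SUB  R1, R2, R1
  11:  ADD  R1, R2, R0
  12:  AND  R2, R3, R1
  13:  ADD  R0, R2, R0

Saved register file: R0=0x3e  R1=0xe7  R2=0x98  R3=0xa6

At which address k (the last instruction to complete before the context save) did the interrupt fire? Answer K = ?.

after  0: R0=0x3e R1=0x70 R2=0xaa R3=0xfd  N=0 Z=0
after  1: R0=0x3e R1=0xbf R2=0xaa R3=0xfd  N=1 Z=0
after  2: R0=0x3e R1=0xbf R2=0x57 R3=0xfd  N=0 Z=0
after  3: R0=0x3e R1=0xbf R2=0x57 R3=0x68  N=0 Z=0
after  4: R0=0x3e R1=0xbf R2=0x98 R3=0x68  N=1 Z=0
after  5: R0=0x3e R1=0xbf R2=0x98 R3=0xa6  N=1 Z=0
after  6: R0=0x3e R1=0xe7 R2=0x98 R3=0xa6  N=1 Z=0
-- IRQ taken; context saved, return-PC = 7 --

K = 6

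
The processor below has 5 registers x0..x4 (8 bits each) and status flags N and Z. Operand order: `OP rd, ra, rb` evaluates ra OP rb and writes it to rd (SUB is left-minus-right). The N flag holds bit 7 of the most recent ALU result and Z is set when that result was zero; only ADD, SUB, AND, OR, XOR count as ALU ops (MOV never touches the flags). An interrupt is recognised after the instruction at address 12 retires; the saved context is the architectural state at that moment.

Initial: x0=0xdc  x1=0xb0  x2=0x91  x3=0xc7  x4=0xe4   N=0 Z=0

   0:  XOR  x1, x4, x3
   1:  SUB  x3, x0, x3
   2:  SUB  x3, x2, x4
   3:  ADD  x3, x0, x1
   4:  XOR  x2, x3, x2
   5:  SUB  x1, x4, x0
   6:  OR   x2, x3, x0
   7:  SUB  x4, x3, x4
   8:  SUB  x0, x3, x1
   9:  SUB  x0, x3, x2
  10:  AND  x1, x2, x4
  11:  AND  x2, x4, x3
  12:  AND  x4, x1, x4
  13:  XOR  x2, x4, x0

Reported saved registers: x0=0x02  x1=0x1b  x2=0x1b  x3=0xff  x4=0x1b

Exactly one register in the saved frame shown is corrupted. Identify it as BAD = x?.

BAD = x0

after  0: x0=0xdc x1=0x23 x2=0x91 x3=0xc7 x4=0xe4  N=0 Z=0
after  1: x0=0xdc x1=0x23 x2=0x91 x3=0x15 x4=0xe4  N=0 Z=0
after  2: x0=0xdc x1=0x23 x2=0x91 x3=0xad x4=0xe4  N=1 Z=0
after  3: x0=0xdc x1=0x23 x2=0x91 x3=0xff x4=0xe4  N=1 Z=0
after  4: x0=0xdc x1=0x23 x2=0x6e x3=0xff x4=0xe4  N=0 Z=0
after  5: x0=0xdc x1=0x08 x2=0x6e x3=0xff x4=0xe4  N=0 Z=0
after  6: x0=0xdc x1=0x08 x2=0xff x3=0xff x4=0xe4  N=1 Z=0
after  7: x0=0xdc x1=0x08 x2=0xff x3=0xff x4=0x1b  N=0 Z=0
after  8: x0=0xf7 x1=0x08 x2=0xff x3=0xff x4=0x1b  N=1 Z=0
after  9: x0=0x00 x1=0x08 x2=0xff x3=0xff x4=0x1b  N=0 Z=1
after 10: x0=0x00 x1=0x1b x2=0xff x3=0xff x4=0x1b  N=0 Z=0
after 11: x0=0x00 x1=0x1b x2=0x1b x3=0xff x4=0x1b  N=0 Z=0
after 12: x0=0x00 x1=0x1b x2=0x1b x3=0xff x4=0x1b  N=0 Z=0
-- IRQ taken; context saved, return-PC = 13 --
mismatch: x0: reported 0x02 vs actual 0x00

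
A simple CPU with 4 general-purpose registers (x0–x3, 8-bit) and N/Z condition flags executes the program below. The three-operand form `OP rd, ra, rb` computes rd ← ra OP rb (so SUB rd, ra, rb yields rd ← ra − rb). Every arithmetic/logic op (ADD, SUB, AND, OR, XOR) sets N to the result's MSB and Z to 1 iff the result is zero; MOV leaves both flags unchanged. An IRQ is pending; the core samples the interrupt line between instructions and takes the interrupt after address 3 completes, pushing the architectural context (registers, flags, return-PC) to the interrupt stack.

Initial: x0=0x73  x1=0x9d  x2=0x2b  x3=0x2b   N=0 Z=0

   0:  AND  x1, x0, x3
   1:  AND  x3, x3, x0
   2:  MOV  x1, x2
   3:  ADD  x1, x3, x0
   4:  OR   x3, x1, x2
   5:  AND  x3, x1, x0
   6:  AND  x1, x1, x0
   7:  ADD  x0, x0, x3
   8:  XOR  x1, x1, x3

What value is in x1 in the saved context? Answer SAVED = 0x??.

SAVED = 0x96

after  0: x0=0x73 x1=0x23 x2=0x2b x3=0x2b  N=0 Z=0
after  1: x0=0x73 x1=0x23 x2=0x2b x3=0x23  N=0 Z=0
after  2: x0=0x73 x1=0x2b x2=0x2b x3=0x23  N=0 Z=0
after  3: x0=0x73 x1=0x96 x2=0x2b x3=0x23  N=1 Z=0
-- IRQ taken; context saved, return-PC = 4 --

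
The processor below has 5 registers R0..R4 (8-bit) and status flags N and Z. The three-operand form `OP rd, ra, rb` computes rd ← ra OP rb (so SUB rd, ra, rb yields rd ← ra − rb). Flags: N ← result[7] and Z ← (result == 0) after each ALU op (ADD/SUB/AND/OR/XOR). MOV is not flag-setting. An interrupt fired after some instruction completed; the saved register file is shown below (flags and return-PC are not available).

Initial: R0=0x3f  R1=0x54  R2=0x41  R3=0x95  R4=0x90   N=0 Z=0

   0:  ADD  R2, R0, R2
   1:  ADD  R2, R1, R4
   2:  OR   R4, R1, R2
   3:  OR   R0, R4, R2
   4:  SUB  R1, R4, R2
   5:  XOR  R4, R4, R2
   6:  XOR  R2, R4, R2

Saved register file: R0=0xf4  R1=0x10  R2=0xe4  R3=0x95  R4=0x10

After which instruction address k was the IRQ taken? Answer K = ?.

after  0: R0=0x3f R1=0x54 R2=0x80 R3=0x95 R4=0x90  N=1 Z=0
after  1: R0=0x3f R1=0x54 R2=0xe4 R3=0x95 R4=0x90  N=1 Z=0
after  2: R0=0x3f R1=0x54 R2=0xe4 R3=0x95 R4=0xf4  N=1 Z=0
after  3: R0=0xf4 R1=0x54 R2=0xe4 R3=0x95 R4=0xf4  N=1 Z=0
after  4: R0=0xf4 R1=0x10 R2=0xe4 R3=0x95 R4=0xf4  N=0 Z=0
after  5: R0=0xf4 R1=0x10 R2=0xe4 R3=0x95 R4=0x10  N=0 Z=0
-- IRQ taken; context saved, return-PC = 6 --

K = 5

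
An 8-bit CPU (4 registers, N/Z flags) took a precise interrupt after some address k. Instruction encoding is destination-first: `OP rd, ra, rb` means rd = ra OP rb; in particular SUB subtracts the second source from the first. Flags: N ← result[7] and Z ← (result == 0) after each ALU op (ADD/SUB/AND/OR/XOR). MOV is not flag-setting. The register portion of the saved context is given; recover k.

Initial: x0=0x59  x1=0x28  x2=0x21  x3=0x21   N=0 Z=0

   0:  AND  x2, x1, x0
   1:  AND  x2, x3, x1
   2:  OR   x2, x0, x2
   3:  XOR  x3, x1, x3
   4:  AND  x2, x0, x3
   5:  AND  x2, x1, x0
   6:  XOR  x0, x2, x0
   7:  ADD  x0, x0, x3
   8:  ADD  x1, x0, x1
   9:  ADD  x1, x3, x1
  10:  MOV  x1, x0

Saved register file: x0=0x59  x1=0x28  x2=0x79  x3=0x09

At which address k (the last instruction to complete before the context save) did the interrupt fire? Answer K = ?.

after  0: x0=0x59 x1=0x28 x2=0x08 x3=0x21  N=0 Z=0
after  1: x0=0x59 x1=0x28 x2=0x20 x3=0x21  N=0 Z=0
after  2: x0=0x59 x1=0x28 x2=0x79 x3=0x21  N=0 Z=0
after  3: x0=0x59 x1=0x28 x2=0x79 x3=0x09  N=0 Z=0
-- IRQ taken; context saved, return-PC = 4 --

K = 3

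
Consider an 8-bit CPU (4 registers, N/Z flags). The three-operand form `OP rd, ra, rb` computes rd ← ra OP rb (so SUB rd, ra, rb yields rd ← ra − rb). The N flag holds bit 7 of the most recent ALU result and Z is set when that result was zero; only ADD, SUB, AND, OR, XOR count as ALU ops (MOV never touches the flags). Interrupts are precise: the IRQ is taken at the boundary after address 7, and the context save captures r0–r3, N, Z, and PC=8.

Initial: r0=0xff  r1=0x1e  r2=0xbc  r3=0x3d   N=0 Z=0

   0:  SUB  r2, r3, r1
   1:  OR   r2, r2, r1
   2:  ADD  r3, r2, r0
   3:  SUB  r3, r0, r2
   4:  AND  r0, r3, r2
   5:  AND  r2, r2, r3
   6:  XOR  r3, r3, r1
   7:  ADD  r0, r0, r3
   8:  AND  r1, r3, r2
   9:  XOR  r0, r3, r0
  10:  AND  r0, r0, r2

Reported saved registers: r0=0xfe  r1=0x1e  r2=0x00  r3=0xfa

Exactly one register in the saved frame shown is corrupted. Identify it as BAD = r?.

BAD = r3

after  0: r0=0xff r1=0x1e r2=0x1f r3=0x3d  N=0 Z=0
after  1: r0=0xff r1=0x1e r2=0x1f r3=0x3d  N=0 Z=0
after  2: r0=0xff r1=0x1e r2=0x1f r3=0x1e  N=0 Z=0
after  3: r0=0xff r1=0x1e r2=0x1f r3=0xe0  N=1 Z=0
after  4: r0=0x00 r1=0x1e r2=0x1f r3=0xe0  N=0 Z=1
after  5: r0=0x00 r1=0x1e r2=0x00 r3=0xe0  N=0 Z=1
after  6: r0=0x00 r1=0x1e r2=0x00 r3=0xfe  N=1 Z=0
after  7: r0=0xfe r1=0x1e r2=0x00 r3=0xfe  N=1 Z=0
-- IRQ taken; context saved, return-PC = 8 --
mismatch: r3: reported 0xfa vs actual 0xfe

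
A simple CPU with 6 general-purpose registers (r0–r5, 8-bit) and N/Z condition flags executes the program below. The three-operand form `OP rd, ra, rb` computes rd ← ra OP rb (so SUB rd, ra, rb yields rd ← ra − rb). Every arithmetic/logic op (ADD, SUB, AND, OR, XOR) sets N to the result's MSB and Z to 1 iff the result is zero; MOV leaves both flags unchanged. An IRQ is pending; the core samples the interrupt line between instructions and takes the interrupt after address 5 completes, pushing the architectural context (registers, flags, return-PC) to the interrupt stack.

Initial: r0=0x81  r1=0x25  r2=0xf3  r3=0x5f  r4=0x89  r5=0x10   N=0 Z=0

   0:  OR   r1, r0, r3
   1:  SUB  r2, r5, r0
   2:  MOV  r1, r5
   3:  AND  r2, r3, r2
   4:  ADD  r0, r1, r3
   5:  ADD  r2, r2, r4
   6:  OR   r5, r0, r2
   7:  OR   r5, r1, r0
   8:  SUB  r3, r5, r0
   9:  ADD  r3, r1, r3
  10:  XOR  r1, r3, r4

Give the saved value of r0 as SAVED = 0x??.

after  0: r0=0x81 r1=0xdf r2=0xf3 r3=0x5f r4=0x89 r5=0x10  N=1 Z=0
after  1: r0=0x81 r1=0xdf r2=0x8f r3=0x5f r4=0x89 r5=0x10  N=1 Z=0
after  2: r0=0x81 r1=0x10 r2=0x8f r3=0x5f r4=0x89 r5=0x10  N=1 Z=0
after  3: r0=0x81 r1=0x10 r2=0x0f r3=0x5f r4=0x89 r5=0x10  N=0 Z=0
after  4: r0=0x6f r1=0x10 r2=0x0f r3=0x5f r4=0x89 r5=0x10  N=0 Z=0
after  5: r0=0x6f r1=0x10 r2=0x98 r3=0x5f r4=0x89 r5=0x10  N=1 Z=0
-- IRQ taken; context saved, return-PC = 6 --

SAVED = 0x6f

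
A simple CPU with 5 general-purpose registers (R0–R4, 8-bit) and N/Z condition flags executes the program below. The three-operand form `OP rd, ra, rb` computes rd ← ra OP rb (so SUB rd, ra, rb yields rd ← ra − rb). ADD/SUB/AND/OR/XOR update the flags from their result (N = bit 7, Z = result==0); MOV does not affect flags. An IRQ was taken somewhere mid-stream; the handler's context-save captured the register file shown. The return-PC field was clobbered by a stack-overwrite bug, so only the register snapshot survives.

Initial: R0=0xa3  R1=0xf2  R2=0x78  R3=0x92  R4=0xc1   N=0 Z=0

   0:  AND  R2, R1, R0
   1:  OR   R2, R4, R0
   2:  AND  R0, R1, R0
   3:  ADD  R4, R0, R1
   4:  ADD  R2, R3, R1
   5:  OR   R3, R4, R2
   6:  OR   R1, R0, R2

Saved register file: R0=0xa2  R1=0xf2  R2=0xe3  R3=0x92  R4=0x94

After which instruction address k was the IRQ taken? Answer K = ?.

after  0: R0=0xa3 R1=0xf2 R2=0xa2 R3=0x92 R4=0xc1  N=1 Z=0
after  1: R0=0xa3 R1=0xf2 R2=0xe3 R3=0x92 R4=0xc1  N=1 Z=0
after  2: R0=0xa2 R1=0xf2 R2=0xe3 R3=0x92 R4=0xc1  N=1 Z=0
after  3: R0=0xa2 R1=0xf2 R2=0xe3 R3=0x92 R4=0x94  N=1 Z=0
-- IRQ taken; context saved, return-PC = 4 --

K = 3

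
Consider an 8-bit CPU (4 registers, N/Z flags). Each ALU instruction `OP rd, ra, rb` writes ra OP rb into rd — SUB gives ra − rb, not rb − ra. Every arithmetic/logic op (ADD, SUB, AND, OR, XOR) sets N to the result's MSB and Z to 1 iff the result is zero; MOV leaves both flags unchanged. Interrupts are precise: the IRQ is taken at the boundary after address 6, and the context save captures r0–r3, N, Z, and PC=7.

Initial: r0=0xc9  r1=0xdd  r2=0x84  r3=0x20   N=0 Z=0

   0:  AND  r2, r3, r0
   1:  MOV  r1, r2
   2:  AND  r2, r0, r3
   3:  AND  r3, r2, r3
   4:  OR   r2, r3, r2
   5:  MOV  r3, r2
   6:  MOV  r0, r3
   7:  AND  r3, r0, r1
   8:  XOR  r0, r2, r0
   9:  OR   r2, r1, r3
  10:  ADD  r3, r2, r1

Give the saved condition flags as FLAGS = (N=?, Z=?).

after  0: r0=0xc9 r1=0xdd r2=0x00 r3=0x20  N=0 Z=1
after  1: r0=0xc9 r1=0x00 r2=0x00 r3=0x20  N=0 Z=1
after  2: r0=0xc9 r1=0x00 r2=0x00 r3=0x20  N=0 Z=1
after  3: r0=0xc9 r1=0x00 r2=0x00 r3=0x00  N=0 Z=1
after  4: r0=0xc9 r1=0x00 r2=0x00 r3=0x00  N=0 Z=1
after  5: r0=0xc9 r1=0x00 r2=0x00 r3=0x00  N=0 Z=1
after  6: r0=0x00 r1=0x00 r2=0x00 r3=0x00  N=0 Z=1
-- IRQ taken; context saved, return-PC = 7 --

FLAGS = (N=0, Z=1)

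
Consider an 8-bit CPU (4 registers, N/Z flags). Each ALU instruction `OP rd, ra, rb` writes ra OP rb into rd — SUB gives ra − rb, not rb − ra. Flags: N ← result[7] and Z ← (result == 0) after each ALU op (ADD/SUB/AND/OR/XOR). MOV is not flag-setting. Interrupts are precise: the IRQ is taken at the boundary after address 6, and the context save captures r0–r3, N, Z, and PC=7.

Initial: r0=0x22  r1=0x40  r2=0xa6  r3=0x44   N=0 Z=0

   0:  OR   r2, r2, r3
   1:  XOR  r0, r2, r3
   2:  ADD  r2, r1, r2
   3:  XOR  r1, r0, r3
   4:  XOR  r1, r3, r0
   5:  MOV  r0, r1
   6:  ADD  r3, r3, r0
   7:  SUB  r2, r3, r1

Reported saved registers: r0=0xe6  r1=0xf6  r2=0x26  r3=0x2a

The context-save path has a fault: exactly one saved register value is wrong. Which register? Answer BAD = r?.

after  0: r0=0x22 r1=0x40 r2=0xe6 r3=0x44  N=1 Z=0
after  1: r0=0xa2 r1=0x40 r2=0xe6 r3=0x44  N=1 Z=0
after  2: r0=0xa2 r1=0x40 r2=0x26 r3=0x44  N=0 Z=0
after  3: r0=0xa2 r1=0xe6 r2=0x26 r3=0x44  N=1 Z=0
after  4: r0=0xa2 r1=0xe6 r2=0x26 r3=0x44  N=1 Z=0
after  5: r0=0xe6 r1=0xe6 r2=0x26 r3=0x44  N=1 Z=0
after  6: r0=0xe6 r1=0xe6 r2=0x26 r3=0x2a  N=0 Z=0
-- IRQ taken; context saved, return-PC = 7 --
mismatch: r1: reported 0xf6 vs actual 0xe6

BAD = r1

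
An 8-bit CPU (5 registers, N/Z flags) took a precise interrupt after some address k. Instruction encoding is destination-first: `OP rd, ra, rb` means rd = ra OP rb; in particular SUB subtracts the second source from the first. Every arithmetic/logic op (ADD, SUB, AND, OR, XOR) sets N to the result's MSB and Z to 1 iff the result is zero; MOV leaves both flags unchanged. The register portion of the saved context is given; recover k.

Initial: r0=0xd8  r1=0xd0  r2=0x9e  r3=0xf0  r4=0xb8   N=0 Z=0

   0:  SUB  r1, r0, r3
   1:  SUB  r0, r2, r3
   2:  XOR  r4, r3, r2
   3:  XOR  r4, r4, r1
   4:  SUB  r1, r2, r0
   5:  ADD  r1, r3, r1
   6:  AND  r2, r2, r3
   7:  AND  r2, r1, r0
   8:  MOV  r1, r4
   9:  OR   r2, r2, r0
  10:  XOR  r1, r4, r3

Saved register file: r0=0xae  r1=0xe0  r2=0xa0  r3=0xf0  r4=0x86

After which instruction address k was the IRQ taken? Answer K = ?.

K = 7

after  0: r0=0xd8 r1=0xe8 r2=0x9e r3=0xf0 r4=0xb8  N=1 Z=0
after  1: r0=0xae r1=0xe8 r2=0x9e r3=0xf0 r4=0xb8  N=1 Z=0
after  2: r0=0xae r1=0xe8 r2=0x9e r3=0xf0 r4=0x6e  N=0 Z=0
after  3: r0=0xae r1=0xe8 r2=0x9e r3=0xf0 r4=0x86  N=1 Z=0
after  4: r0=0xae r1=0xf0 r2=0x9e r3=0xf0 r4=0x86  N=1 Z=0
after  5: r0=0xae r1=0xe0 r2=0x9e r3=0xf0 r4=0x86  N=1 Z=0
after  6: r0=0xae r1=0xe0 r2=0x90 r3=0xf0 r4=0x86  N=1 Z=0
after  7: r0=0xae r1=0xe0 r2=0xa0 r3=0xf0 r4=0x86  N=1 Z=0
-- IRQ taken; context saved, return-PC = 8 --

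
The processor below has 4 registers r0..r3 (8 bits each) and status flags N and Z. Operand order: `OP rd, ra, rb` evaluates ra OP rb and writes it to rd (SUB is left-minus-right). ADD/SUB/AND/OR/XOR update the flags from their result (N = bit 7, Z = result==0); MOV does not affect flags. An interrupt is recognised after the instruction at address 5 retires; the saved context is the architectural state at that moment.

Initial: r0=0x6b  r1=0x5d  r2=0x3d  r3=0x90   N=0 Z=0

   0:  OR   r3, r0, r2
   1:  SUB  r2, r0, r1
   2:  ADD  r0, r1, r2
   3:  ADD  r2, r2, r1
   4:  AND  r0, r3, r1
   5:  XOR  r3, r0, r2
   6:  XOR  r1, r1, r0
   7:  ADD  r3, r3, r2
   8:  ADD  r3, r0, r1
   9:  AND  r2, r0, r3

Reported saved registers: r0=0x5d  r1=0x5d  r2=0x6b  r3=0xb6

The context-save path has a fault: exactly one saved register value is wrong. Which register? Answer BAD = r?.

after  0: r0=0x6b r1=0x5d r2=0x3d r3=0x7f  N=0 Z=0
after  1: r0=0x6b r1=0x5d r2=0x0e r3=0x7f  N=0 Z=0
after  2: r0=0x6b r1=0x5d r2=0x0e r3=0x7f  N=0 Z=0
after  3: r0=0x6b r1=0x5d r2=0x6b r3=0x7f  N=0 Z=0
after  4: r0=0x5d r1=0x5d r2=0x6b r3=0x7f  N=0 Z=0
after  5: r0=0x5d r1=0x5d r2=0x6b r3=0x36  N=0 Z=0
-- IRQ taken; context saved, return-PC = 6 --
mismatch: r3: reported 0xb6 vs actual 0x36

BAD = r3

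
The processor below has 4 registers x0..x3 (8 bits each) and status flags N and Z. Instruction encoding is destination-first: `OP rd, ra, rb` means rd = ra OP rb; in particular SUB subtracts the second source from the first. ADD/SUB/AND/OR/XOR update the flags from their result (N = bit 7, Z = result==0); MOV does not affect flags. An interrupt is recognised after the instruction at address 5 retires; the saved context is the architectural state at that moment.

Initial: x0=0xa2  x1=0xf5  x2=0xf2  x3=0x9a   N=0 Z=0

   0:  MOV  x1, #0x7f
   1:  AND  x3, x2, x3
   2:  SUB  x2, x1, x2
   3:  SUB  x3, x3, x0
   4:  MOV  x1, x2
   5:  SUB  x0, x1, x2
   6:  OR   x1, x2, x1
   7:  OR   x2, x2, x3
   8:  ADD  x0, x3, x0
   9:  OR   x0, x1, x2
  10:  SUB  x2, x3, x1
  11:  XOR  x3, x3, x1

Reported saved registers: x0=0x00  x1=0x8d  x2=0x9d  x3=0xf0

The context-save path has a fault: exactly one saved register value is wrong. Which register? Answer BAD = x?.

BAD = x2

after  0: x0=0xa2 x1=0x7f x2=0xf2 x3=0x9a  N=0 Z=0
after  1: x0=0xa2 x1=0x7f x2=0xf2 x3=0x92  N=1 Z=0
after  2: x0=0xa2 x1=0x7f x2=0x8d x3=0x92  N=1 Z=0
after  3: x0=0xa2 x1=0x7f x2=0x8d x3=0xf0  N=1 Z=0
after  4: x0=0xa2 x1=0x8d x2=0x8d x3=0xf0  N=1 Z=0
after  5: x0=0x00 x1=0x8d x2=0x8d x3=0xf0  N=0 Z=1
-- IRQ taken; context saved, return-PC = 6 --
mismatch: x2: reported 0x9d vs actual 0x8d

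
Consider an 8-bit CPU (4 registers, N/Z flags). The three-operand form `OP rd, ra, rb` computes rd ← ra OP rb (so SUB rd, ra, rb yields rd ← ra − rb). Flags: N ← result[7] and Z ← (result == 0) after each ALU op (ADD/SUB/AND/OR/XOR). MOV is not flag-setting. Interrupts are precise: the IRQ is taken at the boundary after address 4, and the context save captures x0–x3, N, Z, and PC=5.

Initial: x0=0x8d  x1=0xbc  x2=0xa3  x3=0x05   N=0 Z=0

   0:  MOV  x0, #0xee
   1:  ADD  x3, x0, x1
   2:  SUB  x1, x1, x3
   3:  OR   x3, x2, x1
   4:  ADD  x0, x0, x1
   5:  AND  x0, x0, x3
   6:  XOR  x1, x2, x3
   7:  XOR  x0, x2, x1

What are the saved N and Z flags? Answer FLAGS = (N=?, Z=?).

after  0: x0=0xee x1=0xbc x2=0xa3 x3=0x05  N=0 Z=0
after  1: x0=0xee x1=0xbc x2=0xa3 x3=0xaa  N=1 Z=0
after  2: x0=0xee x1=0x12 x2=0xa3 x3=0xaa  N=0 Z=0
after  3: x0=0xee x1=0x12 x2=0xa3 x3=0xb3  N=1 Z=0
after  4: x0=0x00 x1=0x12 x2=0xa3 x3=0xb3  N=0 Z=1
-- IRQ taken; context saved, return-PC = 5 --

FLAGS = (N=0, Z=1)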